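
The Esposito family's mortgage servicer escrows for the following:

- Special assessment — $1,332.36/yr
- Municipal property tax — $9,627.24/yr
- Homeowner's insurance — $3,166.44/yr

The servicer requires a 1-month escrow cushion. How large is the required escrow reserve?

$1,177.17

Special assessment = $1,332.36 per year
Municipal property tax = $9,627.24 per year
Homeowner's insurance = $3,166.44 per year
Yearly total = $1,332.36 + $9,627.24 + $3,166.44 = $14,126.04
Monthly escrow = $14,126.04 ÷ 12 = $1,177.17
Cushion = 1 × $1,177.17 = $1,177.17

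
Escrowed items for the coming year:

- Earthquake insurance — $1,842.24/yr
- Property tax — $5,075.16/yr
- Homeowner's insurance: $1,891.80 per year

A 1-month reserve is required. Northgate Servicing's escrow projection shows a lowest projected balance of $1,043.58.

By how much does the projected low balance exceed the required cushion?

$309.48

Earthquake insurance — $1,842.24/yr
Property tax — $5,075.16/yr
Homeowner's insurance — $1,891.80/yr
Yearly total = $1,842.24 + $5,075.16 + $1,891.80 = $8,809.20
Monthly = $8,809.20 ÷ 12 = $734.10
Required reserve = 1 × $734.10 = $734.10
Excess over cushion: $1,043.58 − $734.10 = $309.48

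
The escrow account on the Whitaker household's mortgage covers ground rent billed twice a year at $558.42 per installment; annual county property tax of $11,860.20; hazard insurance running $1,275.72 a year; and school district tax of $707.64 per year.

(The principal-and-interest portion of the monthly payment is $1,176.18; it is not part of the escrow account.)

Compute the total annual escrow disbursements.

$14,960.40

Ground rent — $558.42 × 2 = $1,116.84/yr
County property tax — $11,860.20/yr
Hazard insurance — $1,275.72/yr
School district tax — $707.64/yr
Yearly total = $1,116.84 + $11,860.20 + $1,275.72 + $707.64 = $14,960.40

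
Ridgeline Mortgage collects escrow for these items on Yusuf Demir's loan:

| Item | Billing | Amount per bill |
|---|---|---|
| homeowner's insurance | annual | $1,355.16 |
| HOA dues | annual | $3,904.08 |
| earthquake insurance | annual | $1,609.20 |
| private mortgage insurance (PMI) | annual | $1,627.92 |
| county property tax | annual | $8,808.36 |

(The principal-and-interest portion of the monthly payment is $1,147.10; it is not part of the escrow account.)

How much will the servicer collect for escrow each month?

$1,442.06

Homeowner's insurance: $1,355.16/yr
HOA dues: $3,904.08/yr
Earthquake insurance: $1,609.20/yr
Private mortgage insurance (PMI): $1,627.92/yr
County property tax: $8,808.36/yr
Total per year = $17,304.72
Base monthly escrow = $17,304.72 ÷ 12 = $1,442.06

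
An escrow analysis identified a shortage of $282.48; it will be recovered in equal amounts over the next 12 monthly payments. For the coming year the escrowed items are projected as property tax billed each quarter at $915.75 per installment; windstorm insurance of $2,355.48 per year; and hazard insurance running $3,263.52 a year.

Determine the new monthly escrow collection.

$797.04

Property tax — $915.75 × 4 = $3,663.00/yr
Windstorm insurance — $2,355.48/yr
Hazard insurance — $3,263.52/yr
Annual escrow total = $3,663.00 + $2,355.48 + $3,263.52 = $9,282.00
Base monthly escrow = $9,282.00 ÷ 12 = $773.50
Monthly shortage recovery: $282.48 ÷ 12 = $23.54
New monthly escrow = $773.50 + $23.54 = $797.04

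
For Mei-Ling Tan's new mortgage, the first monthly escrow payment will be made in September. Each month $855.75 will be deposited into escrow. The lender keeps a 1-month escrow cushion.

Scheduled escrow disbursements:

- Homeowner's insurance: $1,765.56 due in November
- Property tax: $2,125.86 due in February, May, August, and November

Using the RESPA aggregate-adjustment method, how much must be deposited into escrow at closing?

Cushion = 1 × $855.75 = $855.75
Trial balance (start $0, +$855.75 each month, − disbursements):
  Sep: +$855.75 → $855.75
  Oct: +$855.75 → $1,711.50
  Nov: +$855.75 − $3,891.42 → -$1,324.17
  Dec: +$855.75 → -$468.42
  Jan: +$855.75 → $387.33
  Feb: +$855.75 − $2,125.86 → -$882.78
  Mar: +$855.75 → -$27.03
  Apr: +$855.75 → $828.72
  May: +$855.75 − $2,125.86 → -$441.39
  Jun: +$855.75 → $414.36
  Jul: +$855.75 → $1,270.11
  Aug: +$855.75 − $2,125.86 → $0.00
Lowest trial balance = -$1,324.17 (Nov)
Initial deposit = cushion − low point = $855.75 − (-$1,324.17) = $2,179.92

$2,179.92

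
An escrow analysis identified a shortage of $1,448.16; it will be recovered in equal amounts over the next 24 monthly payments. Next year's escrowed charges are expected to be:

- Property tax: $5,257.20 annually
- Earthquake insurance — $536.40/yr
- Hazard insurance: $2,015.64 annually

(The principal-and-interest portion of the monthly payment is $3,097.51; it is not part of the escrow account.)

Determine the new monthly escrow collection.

Property tax — $5,257.20 per year
Earthquake insurance — $536.40 per year
Hazard insurance — $2,015.64 per year
Annual escrow total = $5,257.20 + $536.40 + $2,015.64 = $7,809.24
Per month = $7,809.24 ÷ 12 = $650.77
Shortage spread = $1,448.16 ÷ 24 = $60.34/mo
Adjusted monthly = $650.77 + $60.34 = $711.11

$711.11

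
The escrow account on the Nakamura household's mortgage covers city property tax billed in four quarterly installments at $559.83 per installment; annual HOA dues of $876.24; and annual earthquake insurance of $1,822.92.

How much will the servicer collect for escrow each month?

City property tax — $559.83 × 4 = $2,239.32/yr
HOA dues — $876.24/yr
Earthquake insurance — $1,822.92/yr
Combined annual = $2,239.32 + $876.24 + $1,822.92 = $4,938.48
Per month = $4,938.48 ÷ 12 = $411.54

$411.54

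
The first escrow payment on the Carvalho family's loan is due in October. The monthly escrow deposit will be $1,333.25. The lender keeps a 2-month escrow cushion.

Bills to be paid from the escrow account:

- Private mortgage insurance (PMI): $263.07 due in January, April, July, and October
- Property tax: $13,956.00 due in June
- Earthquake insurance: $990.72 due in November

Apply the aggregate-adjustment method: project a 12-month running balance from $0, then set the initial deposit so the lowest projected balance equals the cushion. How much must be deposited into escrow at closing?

Cushion = 2 × $1,333.25 = $2,666.50
Trial balance (start $0, +$1,333.25 each month, − disbursements):
  Oct: +$1,333.25 − $263.07 → $1,070.18
  Nov: +$1,333.25 − $990.72 → $1,412.71
  Dec: +$1,333.25 → $2,745.96
  Jan: +$1,333.25 − $263.07 → $3,816.14
  Feb: +$1,333.25 → $5,149.39
  Mar: +$1,333.25 → $6,482.64
  Apr: +$1,333.25 − $263.07 → $7,552.82
  May: +$1,333.25 → $8,886.07
  Jun: +$1,333.25 − $13,956.00 → -$3,736.68
  Jul: +$1,333.25 − $263.07 → -$2,666.50
  Aug: +$1,333.25 → -$1,333.25
  Sep: +$1,333.25 → $0.00
Lowest trial balance = -$3,736.68 (Jun)
Initial deposit = cushion − low point = $2,666.50 − (-$3,736.68) = $6,403.18

$6,403.18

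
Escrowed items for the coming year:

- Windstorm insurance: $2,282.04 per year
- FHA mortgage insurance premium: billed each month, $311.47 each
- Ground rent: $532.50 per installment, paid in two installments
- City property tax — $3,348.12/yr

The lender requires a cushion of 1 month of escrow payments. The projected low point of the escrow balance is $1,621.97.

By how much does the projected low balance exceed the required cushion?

Windstorm insurance = $2,282.04 per year
FHA mortgage insurance premium = $311.47 × 12 = $3,737.64 per year
Ground rent = $532.50 × 2 = $1,065.00 per year
City property tax = $3,348.12 per year
Total annual escrow = $10,432.80
Base monthly escrow = $10,432.80 ÷ 12 = $869.40
Required reserve = 1 × $869.40 = $869.40
Excess over cushion: $1,621.97 − $869.40 = $752.57

$752.57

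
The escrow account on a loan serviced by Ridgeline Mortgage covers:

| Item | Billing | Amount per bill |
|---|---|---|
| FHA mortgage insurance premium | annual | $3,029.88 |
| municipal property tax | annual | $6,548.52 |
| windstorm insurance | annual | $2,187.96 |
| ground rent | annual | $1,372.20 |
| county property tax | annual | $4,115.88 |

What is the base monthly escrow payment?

$1,437.87

FHA mortgage insurance premium: $3,029.88/yr
Municipal property tax: $6,548.52/yr
Windstorm insurance: $2,187.96/yr
Ground rent: $1,372.20/yr
County property tax: $4,115.88/yr
Yearly total = $3,029.88 + $6,548.52 + $2,187.96 + $1,372.20 + $4,115.88 = $17,254.44
Monthly = $17,254.44 / 12 = $1,437.87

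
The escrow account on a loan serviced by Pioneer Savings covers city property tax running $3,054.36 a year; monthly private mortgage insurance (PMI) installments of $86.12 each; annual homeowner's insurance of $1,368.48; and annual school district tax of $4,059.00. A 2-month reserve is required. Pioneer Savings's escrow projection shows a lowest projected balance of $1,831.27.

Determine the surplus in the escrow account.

$245.39

City property tax = $3,054.36
Private mortgage insurance (PMI) = $86.12 × 12 = $1,033.44
Homeowner's insurance = $1,368.48
School district tax = $4,059.00
Total per year = $9,515.28
Base monthly escrow = $9,515.28 / 12 = $792.94
Required reserve = 2 × $792.94 = $1,585.88
Surplus = $1,831.27 − $1,585.88 = $245.39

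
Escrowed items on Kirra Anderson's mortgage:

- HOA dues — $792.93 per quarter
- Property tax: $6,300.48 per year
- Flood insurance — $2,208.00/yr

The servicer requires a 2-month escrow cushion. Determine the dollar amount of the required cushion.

HOA dues: $792.93 × 4 = $3,171.72/yr
Property tax: $6,300.48/yr
Flood insurance: $2,208.00/yr
Total annual escrow = $3,171.72 + $6,300.48 + $2,208.00 = $11,680.20
Monthly escrow = $11,680.20 ÷ 12 = $973.35
Reserve = 2 × $973.35 = $1,946.70

$1,946.70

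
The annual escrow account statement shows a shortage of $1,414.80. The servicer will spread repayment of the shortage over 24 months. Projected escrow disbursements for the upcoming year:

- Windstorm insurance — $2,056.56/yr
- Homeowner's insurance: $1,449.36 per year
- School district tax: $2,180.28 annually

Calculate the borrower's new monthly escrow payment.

$532.80

Windstorm insurance: $2,056.56 annually
Homeowner's insurance: $1,449.36 annually
School district tax: $2,180.28 annually
Combined annual = $2,056.56 + $1,449.36 + $2,180.28 = $5,686.20
Monthly escrow = $5,686.20 ÷ 12 = $473.85
Monthly shortage recovery: $1,414.80 ÷ 24 = $58.95
New monthly escrow = $473.85 + $58.95 = $532.80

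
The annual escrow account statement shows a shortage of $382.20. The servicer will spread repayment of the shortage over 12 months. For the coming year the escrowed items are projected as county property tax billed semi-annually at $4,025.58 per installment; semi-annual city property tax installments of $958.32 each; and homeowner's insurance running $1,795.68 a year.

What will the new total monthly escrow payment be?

County property tax = $4,025.58 × 2 = $8,051.16
City property tax = $958.32 × 2 = $1,916.64
Homeowner's insurance = $1,795.68
Yearly total = $8,051.16 + $1,916.64 + $1,795.68 = $11,763.48
Monthly escrow = $11,763.48 ÷ 12 = $980.29
Shortage spread = $382.20 / 12 = $31.85/mo
New monthly escrow = $980.29 + $31.85 = $1,012.14

$1,012.14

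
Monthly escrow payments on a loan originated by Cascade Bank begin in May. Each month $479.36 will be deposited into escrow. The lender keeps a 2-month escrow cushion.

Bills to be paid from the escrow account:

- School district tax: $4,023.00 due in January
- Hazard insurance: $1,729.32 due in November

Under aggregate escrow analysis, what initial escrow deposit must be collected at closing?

$2,396.80

Cushion = 2 × $479.36 = $958.72
Trial balance (start $0, +$479.36 each month, − disbursements):
  May: +$479.36 → $479.36
  Jun: +$479.36 → $958.72
  Jul: +$479.36 → $1,438.08
  Aug: +$479.36 → $1,917.44
  Sep: +$479.36 → $2,396.80
  Oct: +$479.36 → $2,876.16
  Nov: +$479.36 − $1,729.32 → $1,626.20
  Dec: +$479.36 → $2,105.56
  Jan: +$479.36 − $4,023.00 → -$1,438.08
  Feb: +$479.36 → -$958.72
  Mar: +$479.36 → -$479.36
  Apr: +$479.36 → $0.00
Lowest trial balance = -$1,438.08 (Jan)
Initial deposit = cushion − low point = $958.72 − (-$1,438.08) = $2,396.80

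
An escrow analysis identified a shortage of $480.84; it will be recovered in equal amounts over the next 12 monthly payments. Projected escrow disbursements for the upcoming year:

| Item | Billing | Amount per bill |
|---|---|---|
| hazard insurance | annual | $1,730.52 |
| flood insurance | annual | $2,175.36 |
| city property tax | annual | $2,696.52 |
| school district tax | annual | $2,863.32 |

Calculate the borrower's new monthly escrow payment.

Hazard insurance — $1,730.52 per year
Flood insurance — $2,175.36 per year
City property tax — $2,696.52 per year
School district tax — $2,863.32 per year
Yearly total = $9,465.72
Monthly escrow = $9,465.72 / 12 = $788.81
Shortage spread = $480.84 / 12 = $40.07/mo
Adjusted monthly = $788.81 + $40.07 = $828.88

$828.88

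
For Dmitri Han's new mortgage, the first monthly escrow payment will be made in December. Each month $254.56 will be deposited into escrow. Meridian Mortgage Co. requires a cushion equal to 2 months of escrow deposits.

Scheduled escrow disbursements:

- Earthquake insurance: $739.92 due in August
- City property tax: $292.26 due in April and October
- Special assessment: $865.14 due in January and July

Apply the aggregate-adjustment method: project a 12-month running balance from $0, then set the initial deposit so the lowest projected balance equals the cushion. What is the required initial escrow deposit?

$980.54

Cushion = 2 × $254.56 = $509.12
Trial balance (start $0, +$254.56 each month, − disbursements):
  Dec: +$254.56 → $254.56
  Jan: +$254.56 − $865.14 → -$356.02
  Feb: +$254.56 → -$101.46
  Mar: +$254.56 → $153.10
  Apr: +$254.56 − $292.26 → $115.40
  May: +$254.56 → $369.96
  Jun: +$254.56 → $624.52
  Jul: +$254.56 − $865.14 → $13.94
  Aug: +$254.56 − $739.92 → -$471.42
  Sep: +$254.56 → -$216.86
  Oct: +$254.56 − $292.26 → -$254.56
  Nov: +$254.56 → $0.00
Lowest trial balance = -$471.42 (Aug)
Initial deposit = cushion − low point = $509.12 − (-$471.42) = $980.54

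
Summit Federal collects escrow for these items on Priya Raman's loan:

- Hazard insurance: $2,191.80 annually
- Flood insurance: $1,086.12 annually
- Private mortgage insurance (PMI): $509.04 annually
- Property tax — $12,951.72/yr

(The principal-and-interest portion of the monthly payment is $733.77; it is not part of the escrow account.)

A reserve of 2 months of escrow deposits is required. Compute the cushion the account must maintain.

$2,789.78

Hazard insurance = $2,191.80 annually
Flood insurance = $1,086.12 annually
Private mortgage insurance (PMI) = $509.04 annually
Property tax = $12,951.72 annually
Total per year = $2,191.80 + $1,086.12 + $509.04 + $12,951.72 = $16,738.68
Monthly = $16,738.68 ÷ 12 = $1,394.89
Required cushion = 2 × $1,394.89 = $2,789.78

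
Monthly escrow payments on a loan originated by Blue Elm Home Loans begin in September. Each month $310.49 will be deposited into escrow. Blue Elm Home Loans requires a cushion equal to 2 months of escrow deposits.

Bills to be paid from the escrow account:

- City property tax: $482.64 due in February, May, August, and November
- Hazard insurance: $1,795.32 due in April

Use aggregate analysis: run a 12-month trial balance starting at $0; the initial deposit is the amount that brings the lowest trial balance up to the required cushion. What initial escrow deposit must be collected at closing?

$1,069.81

Cushion = 2 × $310.49 = $620.98
Trial balance (start $0, +$310.49 each month, − disbursements):
  Sep: +$310.49 → $310.49
  Oct: +$310.49 → $620.98
  Nov: +$310.49 − $482.64 → $448.83
  Dec: +$310.49 → $759.32
  Jan: +$310.49 → $1,069.81
  Feb: +$310.49 − $482.64 → $897.66
  Mar: +$310.49 → $1,208.15
  Apr: +$310.49 − $1,795.32 → -$276.68
  May: +$310.49 − $482.64 → -$448.83
  Jun: +$310.49 → -$138.34
  Jul: +$310.49 → $172.15
  Aug: +$310.49 − $482.64 → $0.00
Lowest trial balance = -$448.83 (May)
Initial deposit = cushion − low point = $620.98 − (-$448.83) = $1,069.81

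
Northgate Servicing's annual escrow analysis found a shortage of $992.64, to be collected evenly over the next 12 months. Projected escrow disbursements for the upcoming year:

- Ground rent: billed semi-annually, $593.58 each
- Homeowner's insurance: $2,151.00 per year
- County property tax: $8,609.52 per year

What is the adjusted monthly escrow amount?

Ground rent: $593.58 × 2 = $1,187.16/yr
Homeowner's insurance: $2,151.00/yr
County property tax: $8,609.52/yr
Total per year = $1,187.16 + $2,151.00 + $8,609.52 = $11,947.68
Monthly = $11,947.68 / 12 = $995.64
Shortage spread = $992.64 / 12 = $82.72/mo
New monthly escrow = $995.64 + $82.72 = $1,078.36

$1,078.36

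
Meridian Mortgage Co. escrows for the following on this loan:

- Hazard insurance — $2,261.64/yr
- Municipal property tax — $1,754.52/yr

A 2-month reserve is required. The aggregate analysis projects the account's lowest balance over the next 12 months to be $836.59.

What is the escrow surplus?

$167.23

Hazard insurance = $2,261.64/yr
Municipal property tax = $1,754.52/yr
Combined annual = $4,016.16
Monthly = $4,016.16 / 12 = $334.68
Required cushion = 2 × $334.68 = $669.36
Surplus = $836.59 − $669.36 = $167.23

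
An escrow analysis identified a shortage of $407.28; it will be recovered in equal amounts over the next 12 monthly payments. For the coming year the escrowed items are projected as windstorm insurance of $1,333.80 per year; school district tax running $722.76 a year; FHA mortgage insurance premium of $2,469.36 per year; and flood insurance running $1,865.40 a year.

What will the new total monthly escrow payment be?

$566.55

Windstorm insurance: $1,333.80
School district tax: $722.76
FHA mortgage insurance premium: $2,469.36
Flood insurance: $1,865.40
Total annual escrow = $6,391.32
Monthly = $6,391.32 / 12 = $532.61
Shortage spread = $407.28 / 12 = $33.94/mo
Adjusted monthly = $532.61 + $33.94 = $566.55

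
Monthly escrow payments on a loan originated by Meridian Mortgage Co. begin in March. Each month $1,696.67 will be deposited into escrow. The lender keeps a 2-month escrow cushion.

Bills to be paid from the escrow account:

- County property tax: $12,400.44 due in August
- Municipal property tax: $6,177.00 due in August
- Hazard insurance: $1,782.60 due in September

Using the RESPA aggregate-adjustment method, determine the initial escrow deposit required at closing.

$11,876.69

Cushion = 2 × $1,696.67 = $3,393.34
Trial balance (start $0, +$1,696.67 each month, − disbursements):
  Mar: +$1,696.67 → $1,696.67
  Apr: +$1,696.67 → $3,393.34
  May: +$1,696.67 → $5,090.01
  Jun: +$1,696.67 → $6,786.68
  Jul: +$1,696.67 → $8,483.35
  Aug: +$1,696.67 − $18,577.44 → -$8,397.42
  Sep: +$1,696.67 − $1,782.60 → -$8,483.35
  Oct: +$1,696.67 → -$6,786.68
  Nov: +$1,696.67 → -$5,090.01
  Dec: +$1,696.67 → -$3,393.34
  Jan: +$1,696.67 → -$1,696.67
  Feb: +$1,696.67 → $0.00
Lowest trial balance = -$8,483.35 (Sep)
Initial deposit = cushion − low point = $3,393.34 − (-$8,483.35) = $11,876.69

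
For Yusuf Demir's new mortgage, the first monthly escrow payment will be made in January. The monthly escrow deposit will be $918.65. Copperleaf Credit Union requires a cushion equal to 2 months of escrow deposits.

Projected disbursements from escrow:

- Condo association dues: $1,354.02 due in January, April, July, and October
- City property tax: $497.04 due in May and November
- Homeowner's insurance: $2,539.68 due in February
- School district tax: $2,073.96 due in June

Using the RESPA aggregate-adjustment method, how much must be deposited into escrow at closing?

Cushion = 2 × $918.65 = $1,837.30
Trial balance (start $0, +$918.65 each month, − disbursements):
  Jan: +$918.65 − $1,354.02 → -$435.37
  Feb: +$918.65 − $2,539.68 → -$2,056.40
  Mar: +$918.65 → -$1,137.75
  Apr: +$918.65 − $1,354.02 → -$1,573.12
  May: +$918.65 − $497.04 → -$1,151.51
  Jun: +$918.65 − $2,073.96 → -$2,306.82
  Jul: +$918.65 − $1,354.02 → -$2,742.19
  Aug: +$918.65 → -$1,823.54
  Sep: +$918.65 → -$904.89
  Oct: +$918.65 − $1,354.02 → -$1,340.26
  Nov: +$918.65 − $497.04 → -$918.65
  Dec: +$918.65 → $0.00
Lowest trial balance = -$2,742.19 (Jul)
Initial deposit = cushion − low point = $1,837.30 − (-$2,742.19) = $4,579.49

$4,579.49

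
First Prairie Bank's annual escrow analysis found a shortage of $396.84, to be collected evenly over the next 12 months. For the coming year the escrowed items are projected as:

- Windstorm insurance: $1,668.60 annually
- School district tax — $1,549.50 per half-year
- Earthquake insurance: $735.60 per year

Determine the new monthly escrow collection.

Windstorm insurance = $1,668.60 per year
School district tax = $1,549.50 × 2 = $3,099.00 per year
Earthquake insurance = $735.60 per year
Total annual escrow = $1,668.60 + $3,099.00 + $735.60 = $5,503.20
Per month = $5,503.20 ÷ 12 = $458.60
Shortage per month = $396.84 ÷ 12 = $33.07
Adjusted monthly = $458.60 + $33.07 = $491.67

$491.67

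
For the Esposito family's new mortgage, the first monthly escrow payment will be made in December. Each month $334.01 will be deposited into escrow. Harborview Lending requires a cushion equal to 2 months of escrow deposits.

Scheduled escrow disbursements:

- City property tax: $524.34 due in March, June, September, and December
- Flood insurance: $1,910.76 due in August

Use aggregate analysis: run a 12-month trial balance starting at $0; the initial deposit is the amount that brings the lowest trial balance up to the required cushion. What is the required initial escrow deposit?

Cushion = 2 × $334.01 = $668.02
Trial balance (start $0, +$334.01 each month, − disbursements):
  Dec: +$334.01 − $524.34 → -$190.33
  Jan: +$334.01 → $143.68
  Feb: +$334.01 → $477.69
  Mar: +$334.01 − $524.34 → $287.36
  Apr: +$334.01 → $621.37
  May: +$334.01 → $955.38
  Jun: +$334.01 − $524.34 → $765.05
  Jul: +$334.01 → $1,099.06
  Aug: +$334.01 − $1,910.76 → -$477.69
  Sep: +$334.01 − $524.34 → -$668.02
  Oct: +$334.01 → -$334.01
  Nov: +$334.01 → $0.00
Lowest trial balance = -$668.02 (Sep)
Initial deposit = cushion − low point = $668.02 − (-$668.02) = $1,336.04

$1,336.04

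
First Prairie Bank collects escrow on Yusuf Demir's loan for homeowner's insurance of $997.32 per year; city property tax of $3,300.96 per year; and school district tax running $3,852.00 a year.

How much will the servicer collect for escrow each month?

$679.19

Homeowner's insurance = $997.32 per year
City property tax = $3,300.96 per year
School district tax = $3,852.00 per year
Total per year = $997.32 + $3,300.96 + $3,852.00 = $8,150.28
Per month = $8,150.28 ÷ 12 = $679.19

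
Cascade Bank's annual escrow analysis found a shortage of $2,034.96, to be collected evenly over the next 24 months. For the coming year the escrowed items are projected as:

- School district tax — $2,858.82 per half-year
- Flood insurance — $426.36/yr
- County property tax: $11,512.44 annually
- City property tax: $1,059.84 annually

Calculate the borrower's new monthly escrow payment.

School district tax — $2,858.82 × 2 = $5,717.64 annually
Flood insurance — $426.36 annually
County property tax — $11,512.44 annually
City property tax — $1,059.84 annually
Total annual escrow = $5,717.64 + $426.36 + $11,512.44 + $1,059.84 = $18,716.28
Base monthly escrow = $18,716.28 / 12 = $1,559.69
Monthly shortage recovery: $2,034.96 / 24 = $84.79
New monthly escrow = $1,559.69 + $84.79 = $1,644.48

$1,644.48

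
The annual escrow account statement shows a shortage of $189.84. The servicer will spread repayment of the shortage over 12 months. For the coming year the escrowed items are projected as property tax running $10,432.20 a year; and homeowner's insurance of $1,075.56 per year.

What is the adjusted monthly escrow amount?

$974.80

Property tax = $10,432.20 per year
Homeowner's insurance = $1,075.56 per year
Combined annual = $10,432.20 + $1,075.56 = $11,507.76
Monthly = $11,507.76 / 12 = $958.98
Monthly shortage recovery: $189.84 ÷ 12 = $15.82
New monthly escrow = $958.98 + $15.82 = $974.80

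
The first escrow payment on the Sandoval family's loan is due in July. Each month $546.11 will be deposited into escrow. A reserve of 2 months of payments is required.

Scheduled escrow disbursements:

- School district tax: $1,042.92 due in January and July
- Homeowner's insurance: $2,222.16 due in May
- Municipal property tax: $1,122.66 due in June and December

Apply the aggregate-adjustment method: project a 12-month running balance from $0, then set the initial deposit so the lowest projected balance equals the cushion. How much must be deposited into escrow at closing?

$1,589.03

Cushion = 2 × $546.11 = $1,092.22
Trial balance (start $0, +$546.11 each month, − disbursements):
  Jul: +$546.11 − $1,042.92 → -$496.81
  Aug: +$546.11 → $49.30
  Sep: +$546.11 → $595.41
  Oct: +$546.11 → $1,141.52
  Nov: +$546.11 → $1,687.63
  Dec: +$546.11 − $1,122.66 → $1,111.08
  Jan: +$546.11 − $1,042.92 → $614.27
  Feb: +$546.11 → $1,160.38
  Mar: +$546.11 → $1,706.49
  Apr: +$546.11 → $2,252.60
  May: +$546.11 − $2,222.16 → $576.55
  Jun: +$546.11 − $1,122.66 → $0.00
Lowest trial balance = -$496.81 (Jul)
Initial deposit = cushion − low point = $1,092.22 − (-$496.81) = $1,589.03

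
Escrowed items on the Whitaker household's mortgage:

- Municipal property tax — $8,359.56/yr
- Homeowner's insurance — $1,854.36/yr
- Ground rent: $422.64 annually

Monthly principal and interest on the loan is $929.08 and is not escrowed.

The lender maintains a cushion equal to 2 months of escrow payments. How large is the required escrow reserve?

$1,772.76

Municipal property tax — $8,359.56
Homeowner's insurance — $1,854.36
Ground rent — $422.64
Total annual escrow = $10,636.56
Per month = $10,636.56 ÷ 12 = $886.38
Required cushion = 2 × $886.38 = $1,772.76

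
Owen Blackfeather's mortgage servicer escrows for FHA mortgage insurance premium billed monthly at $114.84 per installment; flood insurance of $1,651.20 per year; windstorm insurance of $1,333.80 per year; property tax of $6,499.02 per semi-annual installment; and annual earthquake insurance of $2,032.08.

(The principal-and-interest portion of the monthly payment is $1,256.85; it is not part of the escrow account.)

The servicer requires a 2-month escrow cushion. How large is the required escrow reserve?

FHA mortgage insurance premium: $114.84 × 12 = $1,378.08 per year
Flood insurance: $1,651.20 per year
Windstorm insurance: $1,333.80 per year
Property tax: $6,499.02 × 2 = $12,998.04 per year
Earthquake insurance: $2,032.08 per year
Total per year = $19,393.20
Monthly escrow = $19,393.20 ÷ 12 = $1,616.10
Cushion = 2 × $1,616.10 = $3,232.20

$3,232.20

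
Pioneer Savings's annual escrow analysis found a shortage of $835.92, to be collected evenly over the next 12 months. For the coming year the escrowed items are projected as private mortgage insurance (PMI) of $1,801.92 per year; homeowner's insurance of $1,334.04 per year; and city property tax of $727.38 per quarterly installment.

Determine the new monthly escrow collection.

$573.45

Private mortgage insurance (PMI) = $1,801.92 per year
Homeowner's insurance = $1,334.04 per year
City property tax = $727.38 × 4 = $2,909.52 per year
Combined annual = $6,045.48
Monthly = $6,045.48 / 12 = $503.79
Shortage spread = $835.92 ÷ 12 = $69.66/mo
New monthly escrow = $503.79 + $69.66 = $573.45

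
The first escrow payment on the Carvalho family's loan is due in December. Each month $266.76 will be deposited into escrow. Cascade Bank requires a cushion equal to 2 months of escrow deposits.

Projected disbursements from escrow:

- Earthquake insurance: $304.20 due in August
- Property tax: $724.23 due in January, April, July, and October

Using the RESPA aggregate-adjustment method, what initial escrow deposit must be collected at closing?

$800.28

Cushion = 2 × $266.76 = $533.52
Trial balance (start $0, +$266.76 each month, − disbursements):
  Dec: +$266.76 → $266.76
  Jan: +$266.76 − $724.23 → -$190.71
  Feb: +$266.76 → $76.05
  Mar: +$266.76 → $342.81
  Apr: +$266.76 − $724.23 → -$114.66
  May: +$266.76 → $152.10
  Jun: +$266.76 → $418.86
  Jul: +$266.76 − $724.23 → -$38.61
  Aug: +$266.76 − $304.20 → -$76.05
  Sep: +$266.76 → $190.71
  Oct: +$266.76 − $724.23 → -$266.76
  Nov: +$266.76 → $0.00
Lowest trial balance = -$266.76 (Oct)
Initial deposit = cushion − low point = $533.52 − (-$266.76) = $800.28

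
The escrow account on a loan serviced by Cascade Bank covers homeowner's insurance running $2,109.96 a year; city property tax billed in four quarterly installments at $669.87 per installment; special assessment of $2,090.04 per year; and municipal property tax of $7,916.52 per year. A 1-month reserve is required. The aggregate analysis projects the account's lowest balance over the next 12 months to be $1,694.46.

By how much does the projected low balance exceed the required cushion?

Homeowner's insurance — $2,109.96 per year
City property tax — $669.87 × 4 = $2,679.48 per year
Special assessment — $2,090.04 per year
Municipal property tax — $7,916.52 per year
Combined annual = $14,796.00
Per month = $14,796.00 ÷ 12 = $1,233.00
Required cushion = 1 × $1,233.00 = $1,233.00
Surplus = $1,694.46 − $1,233.00 = $461.46

$461.46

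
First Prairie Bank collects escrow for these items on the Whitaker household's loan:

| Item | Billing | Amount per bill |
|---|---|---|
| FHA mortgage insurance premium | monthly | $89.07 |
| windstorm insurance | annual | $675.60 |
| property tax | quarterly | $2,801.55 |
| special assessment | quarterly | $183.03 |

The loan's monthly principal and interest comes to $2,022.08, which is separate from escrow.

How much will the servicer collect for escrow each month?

$1,140.23

FHA mortgage insurance premium — $89.07 × 12 = $1,068.84 annually
Windstorm insurance — $675.60 annually
Property tax — $2,801.55 × 4 = $11,206.20 annually
Special assessment — $183.03 × 4 = $732.12 annually
Annual escrow total = $1,068.84 + $675.60 + $11,206.20 + $732.12 = $13,682.76
Monthly escrow = $13,682.76 / 12 = $1,140.23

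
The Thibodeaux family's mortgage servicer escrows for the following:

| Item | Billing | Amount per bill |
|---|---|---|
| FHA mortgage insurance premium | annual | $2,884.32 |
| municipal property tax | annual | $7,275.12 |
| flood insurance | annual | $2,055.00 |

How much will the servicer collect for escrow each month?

$1,017.87

FHA mortgage insurance premium = $2,884.32 per year
Municipal property tax = $7,275.12 per year
Flood insurance = $2,055.00 per year
Combined annual = $12,214.44
Per month = $12,214.44 ÷ 12 = $1,017.87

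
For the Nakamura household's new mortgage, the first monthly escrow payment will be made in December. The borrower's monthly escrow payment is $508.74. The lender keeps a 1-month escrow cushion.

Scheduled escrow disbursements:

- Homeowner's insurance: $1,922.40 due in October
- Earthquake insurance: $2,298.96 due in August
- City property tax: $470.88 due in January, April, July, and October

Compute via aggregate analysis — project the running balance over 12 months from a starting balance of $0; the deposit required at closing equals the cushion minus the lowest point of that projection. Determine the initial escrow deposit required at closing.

Cushion = 1 × $508.74 = $508.74
Trial balance (start $0, +$508.74 each month, − disbursements):
  Dec: +$508.74 → $508.74
  Jan: +$508.74 − $470.88 → $546.60
  Feb: +$508.74 → $1,055.34
  Mar: +$508.74 → $1,564.08
  Apr: +$508.74 − $470.88 → $1,601.94
  May: +$508.74 → $2,110.68
  Jun: +$508.74 → $2,619.42
  Jul: +$508.74 − $470.88 → $2,657.28
  Aug: +$508.74 − $2,298.96 → $867.06
  Sep: +$508.74 → $1,375.80
  Oct: +$508.74 − $2,393.28 → -$508.74
  Nov: +$508.74 → $0.00
Lowest trial balance = -$508.74 (Oct)
Initial deposit = cushion − low point = $508.74 − (-$508.74) = $1,017.48

$1,017.48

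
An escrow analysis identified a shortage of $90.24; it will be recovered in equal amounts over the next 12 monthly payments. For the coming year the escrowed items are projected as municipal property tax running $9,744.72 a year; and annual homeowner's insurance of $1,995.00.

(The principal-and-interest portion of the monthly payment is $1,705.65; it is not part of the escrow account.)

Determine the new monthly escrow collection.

$985.83

Municipal property tax — $9,744.72 per year
Homeowner's insurance — $1,995.00 per year
Total per year = $9,744.72 + $1,995.00 = $11,739.72
Per month = $11,739.72 / 12 = $978.31
Shortage per month = $90.24 ÷ 12 = $7.52
Adjusted monthly = $978.31 + $7.52 = $985.83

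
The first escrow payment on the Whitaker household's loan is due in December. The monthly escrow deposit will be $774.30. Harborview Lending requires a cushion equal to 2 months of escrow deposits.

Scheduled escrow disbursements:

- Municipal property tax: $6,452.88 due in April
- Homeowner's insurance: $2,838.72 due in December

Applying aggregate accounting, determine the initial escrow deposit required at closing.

$6,968.70

Cushion = 2 × $774.30 = $1,548.60
Trial balance (start $0, +$774.30 each month, − disbursements):
  Dec: +$774.30 − $2,838.72 → -$2,064.42
  Jan: +$774.30 → -$1,290.12
  Feb: +$774.30 → -$515.82
  Mar: +$774.30 → $258.48
  Apr: +$774.30 − $6,452.88 → -$5,420.10
  May: +$774.30 → -$4,645.80
  Jun: +$774.30 → -$3,871.50
  Jul: +$774.30 → -$3,097.20
  Aug: +$774.30 → -$2,322.90
  Sep: +$774.30 → -$1,548.60
  Oct: +$774.30 → -$774.30
  Nov: +$774.30 → $0.00
Lowest trial balance = -$5,420.10 (Apr)
Initial deposit = cushion − low point = $1,548.60 − (-$5,420.10) = $6,968.70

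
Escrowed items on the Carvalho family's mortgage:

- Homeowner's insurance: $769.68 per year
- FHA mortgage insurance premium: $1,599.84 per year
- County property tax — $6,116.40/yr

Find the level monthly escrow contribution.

Homeowner's insurance = $769.68 per year
FHA mortgage insurance premium = $1,599.84 per year
County property tax = $6,116.40 per year
Total annual escrow = $769.68 + $1,599.84 + $6,116.40 = $8,485.92
Monthly escrow = $8,485.92 ÷ 12 = $707.16

$707.16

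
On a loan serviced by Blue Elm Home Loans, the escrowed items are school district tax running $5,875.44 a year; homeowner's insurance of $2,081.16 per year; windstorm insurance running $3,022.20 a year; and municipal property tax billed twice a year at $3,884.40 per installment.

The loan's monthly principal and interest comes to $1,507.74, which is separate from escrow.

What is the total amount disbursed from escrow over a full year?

School district tax: $5,875.44 per year
Homeowner's insurance: $2,081.16 per year
Windstorm insurance: $3,022.20 per year
Municipal property tax: $3,884.40 × 2 = $7,768.80 per year
Annual escrow total = $18,747.60

$18,747.60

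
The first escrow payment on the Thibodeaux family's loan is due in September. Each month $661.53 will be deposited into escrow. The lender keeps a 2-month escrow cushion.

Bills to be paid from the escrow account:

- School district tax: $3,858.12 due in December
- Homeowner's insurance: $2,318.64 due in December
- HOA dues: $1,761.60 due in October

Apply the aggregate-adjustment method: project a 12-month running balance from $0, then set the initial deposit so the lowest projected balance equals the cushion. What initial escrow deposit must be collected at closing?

$6,615.30

Cushion = 2 × $661.53 = $1,323.06
Trial balance (start $0, +$661.53 each month, − disbursements):
  Sep: +$661.53 → $661.53
  Oct: +$661.53 − $1,761.60 → -$438.54
  Nov: +$661.53 → $222.99
  Dec: +$661.53 − $6,176.76 → -$5,292.24
  Jan: +$661.53 → -$4,630.71
  Feb: +$661.53 → -$3,969.18
  Mar: +$661.53 → -$3,307.65
  Apr: +$661.53 → -$2,646.12
  May: +$661.53 → -$1,984.59
  Jun: +$661.53 → -$1,323.06
  Jul: +$661.53 → -$661.53
  Aug: +$661.53 → $0.00
Lowest trial balance = -$5,292.24 (Dec)
Initial deposit = cushion − low point = $1,323.06 − (-$5,292.24) = $6,615.30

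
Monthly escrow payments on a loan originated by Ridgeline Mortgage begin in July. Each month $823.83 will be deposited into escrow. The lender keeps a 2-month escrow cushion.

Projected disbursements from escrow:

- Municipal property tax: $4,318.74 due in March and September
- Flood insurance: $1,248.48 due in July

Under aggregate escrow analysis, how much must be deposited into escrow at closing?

$4,743.39

Cushion = 2 × $823.83 = $1,647.66
Trial balance (start $0, +$823.83 each month, − disbursements):
  Jul: +$823.83 − $1,248.48 → -$424.65
  Aug: +$823.83 → $399.18
  Sep: +$823.83 − $4,318.74 → -$3,095.73
  Oct: +$823.83 → -$2,271.90
  Nov: +$823.83 → -$1,448.07
  Dec: +$823.83 → -$624.24
  Jan: +$823.83 → $199.59
  Feb: +$823.83 → $1,023.42
  Mar: +$823.83 − $4,318.74 → -$2,471.49
  Apr: +$823.83 → -$1,647.66
  May: +$823.83 → -$823.83
  Jun: +$823.83 → $0.00
Lowest trial balance = -$3,095.73 (Sep)
Initial deposit = cushion − low point = $1,647.66 − (-$3,095.73) = $4,743.39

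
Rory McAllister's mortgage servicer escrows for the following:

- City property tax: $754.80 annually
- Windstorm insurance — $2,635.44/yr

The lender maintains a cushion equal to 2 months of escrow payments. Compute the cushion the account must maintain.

$565.04

City property tax: $754.80 annually
Windstorm insurance: $2,635.44 annually
Combined annual = $754.80 + $2,635.44 = $3,390.24
Base monthly escrow = $3,390.24 ÷ 12 = $282.52
Cushion = 2 × $282.52 = $565.04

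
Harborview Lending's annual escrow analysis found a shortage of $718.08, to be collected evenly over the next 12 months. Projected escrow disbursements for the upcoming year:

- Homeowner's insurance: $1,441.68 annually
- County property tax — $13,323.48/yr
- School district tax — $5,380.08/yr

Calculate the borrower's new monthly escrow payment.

Homeowner's insurance: $1,441.68 per year
County property tax: $13,323.48 per year
School district tax: $5,380.08 per year
Total annual escrow = $1,441.68 + $13,323.48 + $5,380.08 = $20,145.24
Base monthly escrow = $20,145.24 / 12 = $1,678.77
Shortage spread = $718.08 ÷ 12 = $59.84/mo
Adjusted monthly = $1,678.77 + $59.84 = $1,738.61

$1,738.61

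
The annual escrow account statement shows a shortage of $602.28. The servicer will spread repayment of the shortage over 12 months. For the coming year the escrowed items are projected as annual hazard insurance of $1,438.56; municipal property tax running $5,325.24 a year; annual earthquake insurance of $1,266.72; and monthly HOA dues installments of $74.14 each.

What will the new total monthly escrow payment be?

Hazard insurance = $1,438.56/yr
Municipal property tax = $5,325.24/yr
Earthquake insurance = $1,266.72/yr
HOA dues = $74.14 × 12 = $889.68/yr
Combined annual = $1,438.56 + $5,325.24 + $1,266.72 + $889.68 = $8,920.20
Monthly = $8,920.20 / 12 = $743.35
Shortage per month = $602.28 ÷ 12 = $50.19
New monthly escrow = $743.35 + $50.19 = $793.54

$793.54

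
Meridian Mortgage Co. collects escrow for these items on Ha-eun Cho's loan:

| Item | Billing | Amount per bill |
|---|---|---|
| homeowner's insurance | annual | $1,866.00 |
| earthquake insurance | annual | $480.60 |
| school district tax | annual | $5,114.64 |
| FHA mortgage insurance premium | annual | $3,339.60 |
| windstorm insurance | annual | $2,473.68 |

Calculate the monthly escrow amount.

Homeowner's insurance = $1,866.00 annually
Earthquake insurance = $480.60 annually
School district tax = $5,114.64 annually
FHA mortgage insurance premium = $3,339.60 annually
Windstorm insurance = $2,473.68 annually
Total annual escrow = $1,866.00 + $480.60 + $5,114.64 + $3,339.60 + $2,473.68 = $13,274.52
Per month = $13,274.52 ÷ 12 = $1,106.21

$1,106.21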